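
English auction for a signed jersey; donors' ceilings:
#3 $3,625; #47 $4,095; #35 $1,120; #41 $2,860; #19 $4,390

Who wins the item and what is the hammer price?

#19 wins at $4,095

Limits in order: 4,390 (#19) > 4,095 (#47) > 3,625 (#3) > 2,860 (#41) > 1,120 (#35)
Bidding ends when #47 exits at $4,095; #19 takes it.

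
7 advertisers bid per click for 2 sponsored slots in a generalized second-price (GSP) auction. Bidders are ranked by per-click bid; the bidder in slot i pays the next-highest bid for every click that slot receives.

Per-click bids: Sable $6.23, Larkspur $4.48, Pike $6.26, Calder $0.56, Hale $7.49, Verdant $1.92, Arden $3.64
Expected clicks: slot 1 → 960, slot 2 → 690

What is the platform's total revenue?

Total revenue: $10308.30

Ranked by bid: $7.49 (Hale) > $6.26 (Pike) > $6.23 (Sable) > …
Slot 1: Hale pays $6.26 × 960 = $6009.60
Slot 2: Pike pays $6.23 × 690 = $4298.70
Total = $10308.30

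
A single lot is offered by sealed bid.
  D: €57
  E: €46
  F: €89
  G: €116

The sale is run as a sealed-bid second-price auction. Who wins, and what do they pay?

Sorting bids: 116 (G) > 89 (F) > 57 (D) > 46 (E)
G wins with the highest bid; price is set by the runner-up at €89.

G pays €89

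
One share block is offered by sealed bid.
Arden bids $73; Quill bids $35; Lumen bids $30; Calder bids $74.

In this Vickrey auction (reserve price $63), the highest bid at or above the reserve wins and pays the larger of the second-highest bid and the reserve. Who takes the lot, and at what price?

Calder pays $73

Bids in order: 74 (Calder) > 73 (Arden) > 35 (Quill) > 30 (Lumen)
Highest eligible bid: Calder at $74.
max(second-highest $73, reserve $63) = $73; the reserve does not bind.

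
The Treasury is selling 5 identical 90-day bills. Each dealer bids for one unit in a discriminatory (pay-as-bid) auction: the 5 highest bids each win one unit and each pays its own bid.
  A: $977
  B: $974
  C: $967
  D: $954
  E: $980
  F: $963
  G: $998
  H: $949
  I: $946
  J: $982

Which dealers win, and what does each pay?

Ordering the bids: 998 (G), 982 (J), 980 (E), 977 (A), 974 (B), 967 (C), 963 (F), …
Top 5: G, J, E, A, B.
Each winner pays its own bid: G $998, J $982, E $980, A $977, B $974.

G $998, J $982, E $980, A $977, B $974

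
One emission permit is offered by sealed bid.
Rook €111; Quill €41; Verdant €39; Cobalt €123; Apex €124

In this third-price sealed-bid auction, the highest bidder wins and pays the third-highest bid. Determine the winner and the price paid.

Apex pays €111

Third-price sealed-bid auction: the highest bidder wins and pays the third-highest bid.
Bids in order: 124 (Apex) > 123 (Cobalt) > 111 (Rook) > 41 (Quill) > 39 (Verdant)
Apex is highest; pays the third-highest bid, €111.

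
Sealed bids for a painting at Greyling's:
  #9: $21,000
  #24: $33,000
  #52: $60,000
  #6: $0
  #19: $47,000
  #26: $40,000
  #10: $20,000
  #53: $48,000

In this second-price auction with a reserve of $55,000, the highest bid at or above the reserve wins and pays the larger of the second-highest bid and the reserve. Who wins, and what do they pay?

#52 pays $55,000

Second-price auction with a reserve of $55,000: the highest bid at or above the reserve wins and pays the larger of the second-highest bid and the reserve.
Bids in order: 60,000 (#52) > 48,000 (#53) > 47,000 (#19) > 40,000 (#26) > 33,000 (#24) > 21,000 (#9) > …
Highest eligible bid: #52 at $60,000.
max(second-highest $48,000, reserve $55,000) = $55,000.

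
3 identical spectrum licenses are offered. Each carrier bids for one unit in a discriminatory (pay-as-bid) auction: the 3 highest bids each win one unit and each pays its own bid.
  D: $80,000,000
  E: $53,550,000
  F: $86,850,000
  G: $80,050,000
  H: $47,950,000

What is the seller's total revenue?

Bids ranked high→low: 86,850,000 (F), 80,050,000 (G), 80,000,000 (D), 53,550,000 (E), 47,950,000 (H)
Top 3: F, G, D.
Total revenue = 86,850,000 + 80,050,000 + 80,000,000 = $246,900,000.

Total revenue: $246,900,000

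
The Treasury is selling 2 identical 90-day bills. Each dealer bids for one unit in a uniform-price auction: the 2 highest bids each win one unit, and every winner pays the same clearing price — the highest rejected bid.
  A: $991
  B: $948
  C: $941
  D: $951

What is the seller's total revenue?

Bids ranked high→low: 991 (A), 951 (D), 948 (B), 941 (C)
The 2 highest are A, D.
Clearing price = highest rejected bid = $948.
Total revenue = 2 × $948 = $1,896.

Total revenue: $1,896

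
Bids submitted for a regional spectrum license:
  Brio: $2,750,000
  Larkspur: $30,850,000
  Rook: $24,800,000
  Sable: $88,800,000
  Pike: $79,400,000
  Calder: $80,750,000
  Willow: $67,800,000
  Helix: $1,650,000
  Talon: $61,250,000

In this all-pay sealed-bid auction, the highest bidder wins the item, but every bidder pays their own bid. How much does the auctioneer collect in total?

Total revenue: $438,050,000

Bids ranked: 88,800,000 (Sable) > 80,750,000 (Calder) > 79,400,000 (Pike) > 67,800,000 (Willow) > 61,250,000 (Talon) > 30,850,000 (Larkspur) > …
Every bidder forfeits their bid regardless of winning.
Revenue = 2,750,000 + 30,850,000 + 24,800,000 + 88,800,000 + 79,400,000 + 80,750,000 + 67,800,000 + 1,650,000 + 61,250,000 = $438,050,000.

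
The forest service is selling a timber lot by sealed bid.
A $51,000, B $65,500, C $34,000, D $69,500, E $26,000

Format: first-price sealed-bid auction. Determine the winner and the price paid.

Sorting bids: 69,500 (D) > 65,500 (B) > 51,000 (A) > 34,000 (C) > 26,000 (E)
D is highest → pays own bid, $69,500.

D pays $69,500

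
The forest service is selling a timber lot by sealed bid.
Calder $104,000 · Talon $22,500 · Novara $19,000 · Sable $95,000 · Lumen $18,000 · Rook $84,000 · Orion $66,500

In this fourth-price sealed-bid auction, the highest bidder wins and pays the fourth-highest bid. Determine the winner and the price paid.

Bids in order: 104,000 (Calder) > 95,000 (Sable) > 84,000 (Rook) > 66,500 (Orion) > 22,500 (Talon) > 19,000 (Novara) > …
Calder is highest; pays the fourth-highest bid, $66,500.

Calder pays $66,500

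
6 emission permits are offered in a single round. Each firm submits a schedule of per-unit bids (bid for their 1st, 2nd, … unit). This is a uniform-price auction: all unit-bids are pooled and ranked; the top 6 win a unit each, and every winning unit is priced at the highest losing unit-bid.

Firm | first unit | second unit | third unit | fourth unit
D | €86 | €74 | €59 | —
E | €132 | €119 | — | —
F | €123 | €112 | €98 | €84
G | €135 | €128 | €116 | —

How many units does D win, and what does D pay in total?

D: 0 units, pays €0

All unit-bids, highest first — top 6: 135 (G-1), 132 (E-1), 128 (G-2), 123 (F-1), 119 (E-2), 116 (G-3)
Highest rejected unit-bid = €112.
D wins 0 unit(s) at €112 each.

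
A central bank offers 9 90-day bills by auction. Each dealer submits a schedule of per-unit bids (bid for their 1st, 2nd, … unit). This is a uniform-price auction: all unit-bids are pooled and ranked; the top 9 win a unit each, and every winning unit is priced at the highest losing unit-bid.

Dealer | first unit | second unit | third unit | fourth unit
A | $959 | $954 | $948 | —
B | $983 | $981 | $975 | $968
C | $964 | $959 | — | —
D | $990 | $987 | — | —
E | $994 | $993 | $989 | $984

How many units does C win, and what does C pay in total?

Pooled unit-bids ranked (top 9): 994 (E-1), 993 (E-2), 990 (D-1), 989 (E-3), 987 (D-2), 984 (E-4), 983 (B-1), 981 (B-2), 975 (B-3)
Highest rejected unit-bid = $968.
C wins 0 unit(s) at $968 each.

C: 0 units, pays $0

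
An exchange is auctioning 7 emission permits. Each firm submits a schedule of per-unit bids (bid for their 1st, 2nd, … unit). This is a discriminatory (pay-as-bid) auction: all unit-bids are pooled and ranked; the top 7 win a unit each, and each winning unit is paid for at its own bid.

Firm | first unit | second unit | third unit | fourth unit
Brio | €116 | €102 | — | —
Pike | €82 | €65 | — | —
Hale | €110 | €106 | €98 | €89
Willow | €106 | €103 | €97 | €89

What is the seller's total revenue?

All unit-bids, highest first — top 7: 116 (Brio-1), 110 (Hale-1), 106 (Hale-2), 106 (Willow-1), 103 (Willow-2), 102 (Brio-2), 98 (Hale-3)
Next rejected bid: €97 (not a price — pay-as-bid).
Each winning unit pays its own bid.
Revenue = 116 + 110 + 106 + 106 + 103 + 102 + 98 = €741.

Total revenue: €741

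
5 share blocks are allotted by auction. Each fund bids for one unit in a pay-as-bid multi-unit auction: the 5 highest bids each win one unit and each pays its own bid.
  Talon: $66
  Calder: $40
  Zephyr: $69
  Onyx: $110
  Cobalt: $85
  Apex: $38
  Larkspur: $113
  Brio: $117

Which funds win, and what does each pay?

Sorting: 117 (Brio), 113 (Larkspur), 110 (Onyx), 85 (Cobalt), 69 (Zephyr), 66 (Talon), 40 (Calder), …
Winners (5 units): Brio, Larkspur, Onyx, Cobalt, Zephyr.
Each winner pays its own bid: Brio $117, Larkspur $113, Onyx $110, Cobalt $85, Zephyr $69.

Brio $117, Larkspur $113, Onyx $110, Cobalt $85, Zephyr $69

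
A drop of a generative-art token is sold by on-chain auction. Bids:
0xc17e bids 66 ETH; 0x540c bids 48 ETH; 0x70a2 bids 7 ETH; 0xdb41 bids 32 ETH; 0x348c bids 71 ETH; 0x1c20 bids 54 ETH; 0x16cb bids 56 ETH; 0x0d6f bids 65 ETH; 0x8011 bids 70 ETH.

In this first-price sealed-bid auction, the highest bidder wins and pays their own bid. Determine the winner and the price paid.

Bids in order: 71 (0x348c) > 70 (0x8011) > 66 (0xc17e) > 65 (0x0d6f) > 56 (0x16cb) > 54 (0x1c20) > …
0x348c is highest → pays own bid, 71 ETH.

0x348c pays 71 ETH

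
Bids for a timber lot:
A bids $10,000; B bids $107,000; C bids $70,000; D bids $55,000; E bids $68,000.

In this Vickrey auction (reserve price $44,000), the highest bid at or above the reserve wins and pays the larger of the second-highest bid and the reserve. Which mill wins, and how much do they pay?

B pays $70,000

Bids ranked: 107,000 (B) > 70,000 (C) > 68,000 (E) > 55,000 (D) > 10,000 (A)
Highest eligible bid: B at $107,000.
Second-highest bid $70,000 exceeds the reserve $44,000 → payment $70,000.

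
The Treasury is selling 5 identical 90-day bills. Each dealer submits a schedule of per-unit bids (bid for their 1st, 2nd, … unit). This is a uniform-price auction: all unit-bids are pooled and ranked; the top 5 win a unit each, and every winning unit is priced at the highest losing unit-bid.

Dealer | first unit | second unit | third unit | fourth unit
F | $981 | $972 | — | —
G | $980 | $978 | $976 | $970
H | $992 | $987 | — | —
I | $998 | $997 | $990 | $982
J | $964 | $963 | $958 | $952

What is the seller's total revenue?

Merging the schedules and taking the best 5: 998 (I-1), 997 (I-2), 992 (H-1), 990 (I-3), 987 (H-2)
First bid not allocated: $982.
Allocation: H 2, I 3. Every unit priced at $982.
Revenue = 5 × 982 = $4,910.

Total revenue: $4,910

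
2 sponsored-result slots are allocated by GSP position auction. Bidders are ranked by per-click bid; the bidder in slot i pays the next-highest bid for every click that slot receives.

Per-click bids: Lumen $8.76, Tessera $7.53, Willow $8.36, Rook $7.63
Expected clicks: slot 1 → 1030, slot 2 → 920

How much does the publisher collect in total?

Total revenue: $15630.40

Per-click bids in order: $8.76 (Lumen) > $8.36 (Willow) > $7.63 (Rook) > …
Slot 1: Lumen pays $8.36 × 1030 = $8610.80
Slot 2: Willow pays $7.63 × 920 = $7019.60
Total = $15630.40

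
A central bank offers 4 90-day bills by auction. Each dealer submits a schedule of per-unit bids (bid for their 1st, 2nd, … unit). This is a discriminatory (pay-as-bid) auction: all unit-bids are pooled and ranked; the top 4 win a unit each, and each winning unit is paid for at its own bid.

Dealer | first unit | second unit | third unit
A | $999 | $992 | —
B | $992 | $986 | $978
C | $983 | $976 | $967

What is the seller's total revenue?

Total revenue: $3,969

All unit-bids, highest first — top 4: 999 (A-1), 992 (A-2), 992 (B-1), 986 (B-2)
Next rejected bid: $983 (not a price — pay-as-bid).
Each winning unit pays its own bid.
Revenue = 999 + 992 + 992 + 986 = $3,969.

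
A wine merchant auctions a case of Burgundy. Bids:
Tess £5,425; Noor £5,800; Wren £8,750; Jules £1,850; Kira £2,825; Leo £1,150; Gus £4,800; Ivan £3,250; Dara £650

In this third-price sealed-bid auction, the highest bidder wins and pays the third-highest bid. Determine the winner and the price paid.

Wren pays £5,425

Third-price sealed-bid auction: the highest bidder wins and pays the third-highest bid.
Bids ranked: 8,750 (Wren) > 5,800 (Noor) > 5,425 (Tess) > 4,800 (Gus) > 3,250 (Ivan) > 2,825 (Kira) > …
Wren wins; payment is bid #3 in the ranking = £5,425.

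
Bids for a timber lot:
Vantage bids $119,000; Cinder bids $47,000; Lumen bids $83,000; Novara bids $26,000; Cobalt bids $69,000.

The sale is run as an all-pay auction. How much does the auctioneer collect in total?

Total revenue: $344,000

Bids in order: 119,000 (Vantage) > 83,000 (Lumen) > 69,000 (Cobalt) > 47,000 (Cinder) > 26,000 (Novara)
Every bidder forfeits their bid regardless of winning.
Revenue = 119,000 + 47,000 + 83,000 + 26,000 + 69,000 = $344,000.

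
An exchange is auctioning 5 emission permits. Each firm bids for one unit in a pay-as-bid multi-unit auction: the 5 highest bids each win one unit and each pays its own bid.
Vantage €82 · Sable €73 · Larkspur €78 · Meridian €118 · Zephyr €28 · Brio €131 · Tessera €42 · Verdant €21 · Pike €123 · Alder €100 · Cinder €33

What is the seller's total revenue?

Total revenue: €554

Sorting: 131 (Brio), 123 (Pike), 118 (Meridian), 100 (Alder), 82 (Vantage), 78 (Larkspur), 73 (Sable), …
Top 5: Brio, Pike, Meridian, Alder, Vantage.
Total revenue = 131 + 123 + 118 + 100 + 82 = €554.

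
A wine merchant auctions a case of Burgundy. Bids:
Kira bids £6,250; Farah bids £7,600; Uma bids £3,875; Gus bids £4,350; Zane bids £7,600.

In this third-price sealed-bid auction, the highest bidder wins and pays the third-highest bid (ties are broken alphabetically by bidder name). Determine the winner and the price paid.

Farah pays £6,250

Bids ranked: 7,600 (Farah) > 7,600 (Zane) > 6,250 (Kira) > 4,350 (Gus) > 3,875 (Uma)
Tie at £7,600 → Farah wins by tie-break.
Farah wins; payment is bid #3 in the ranking = £6,250.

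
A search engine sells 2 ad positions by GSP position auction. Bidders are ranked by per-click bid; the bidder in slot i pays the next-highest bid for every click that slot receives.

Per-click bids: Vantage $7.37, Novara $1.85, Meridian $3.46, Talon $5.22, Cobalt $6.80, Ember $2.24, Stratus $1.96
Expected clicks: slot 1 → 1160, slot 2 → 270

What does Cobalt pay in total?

Cobalt pays $1409.40

Ranked by bid: $7.37 (Vantage) > $6.80 (Cobalt) > $5.22 (Talon) > …
Cobalt holds slot 2 → pays next bid $5.22 × 270 clicks = $1409.40.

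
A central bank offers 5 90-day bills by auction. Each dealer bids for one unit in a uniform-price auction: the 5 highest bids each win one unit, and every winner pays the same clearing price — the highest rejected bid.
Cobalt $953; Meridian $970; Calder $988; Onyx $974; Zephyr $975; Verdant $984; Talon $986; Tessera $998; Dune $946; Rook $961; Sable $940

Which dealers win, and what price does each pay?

Sorting: 998 (Tessera), 988 (Calder), 986 (Talon), 984 (Verdant), 975 (Zephyr), 974 (Onyx), 970 (Meridian), …
Winners (5 units): Tessera, Calder, Talon, Verdant, Zephyr.
Clearing price = highest rejected bid = $974.

Tessera, Calder, Talon, Verdant, Zephyr; each pays $974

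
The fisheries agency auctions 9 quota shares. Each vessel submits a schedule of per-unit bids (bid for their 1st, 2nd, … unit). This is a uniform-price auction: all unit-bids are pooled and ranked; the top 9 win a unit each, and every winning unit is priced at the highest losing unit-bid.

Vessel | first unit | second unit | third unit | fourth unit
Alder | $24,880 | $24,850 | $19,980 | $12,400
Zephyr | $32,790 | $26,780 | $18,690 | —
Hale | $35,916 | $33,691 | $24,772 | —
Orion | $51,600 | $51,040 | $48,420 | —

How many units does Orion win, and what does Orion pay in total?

Pooled unit-bids ranked (top 9): 51,600 (Orion-1), 51,040 (Orion-2), 48,420 (Orion-3), 35,916 (Hale-1), 33,691 (Hale-2), 32,790 (Zephyr-1), 26,780 (Zephyr-2), 24,880 (Alder-1), 24,850 (Alder-2)
Highest rejected unit-bid = $24,772.
Orion wins 3 unit(s) at $24,772 each.

Orion: 3 units, pays $74,316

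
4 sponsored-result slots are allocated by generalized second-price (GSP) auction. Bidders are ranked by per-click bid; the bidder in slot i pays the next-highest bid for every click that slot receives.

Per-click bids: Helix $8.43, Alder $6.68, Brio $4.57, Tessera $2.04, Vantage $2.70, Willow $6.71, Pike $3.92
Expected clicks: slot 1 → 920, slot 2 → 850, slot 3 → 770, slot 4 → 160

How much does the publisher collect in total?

Sorting advertisers: $8.43 (Helix) > $6.71 (Willow) > $6.68 (Alder) > $4.57 (Brio) > $3.92 (Pike) > …
Slot 1: Helix pays $6.71 × 920 = $6173.20
Slot 2: Willow pays $6.68 × 850 = $5678.00
Slot 3: Alder pays $4.57 × 770 = $3518.90
Slot 4: Brio pays $3.92 × 160 = $627.20
Total = $15997.30

Total revenue: $15997.30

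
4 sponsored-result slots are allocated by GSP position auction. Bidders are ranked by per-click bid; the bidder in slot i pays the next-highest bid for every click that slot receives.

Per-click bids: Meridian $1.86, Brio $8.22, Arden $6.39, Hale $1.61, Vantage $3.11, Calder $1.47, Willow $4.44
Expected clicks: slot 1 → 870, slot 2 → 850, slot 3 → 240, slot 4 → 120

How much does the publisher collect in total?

Sorting advertisers: $8.22 (Brio) > $6.39 (Arden) > $4.44 (Willow) > $3.11 (Vantage) > $1.86 (Meridian) > …
Slot 1: Brio pays $6.39 × 870 = $5559.30
Slot 2: Arden pays $4.44 × 850 = $3774.00
Slot 3: Willow pays $3.11 × 240 = $746.40
Slot 4: Vantage pays $1.86 × 120 = $223.20
Total = $10302.90

Total revenue: $10302.90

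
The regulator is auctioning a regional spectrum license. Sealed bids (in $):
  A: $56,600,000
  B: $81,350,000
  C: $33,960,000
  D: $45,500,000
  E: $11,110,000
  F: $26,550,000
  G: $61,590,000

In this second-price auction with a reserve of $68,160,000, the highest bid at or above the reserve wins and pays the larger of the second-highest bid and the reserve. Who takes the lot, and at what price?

Sorting bids: 81,350,000 (B) > 61,590,000 (G) > 56,600,000 (A) > 45,500,000 (D) > 33,960,000 (C) > 26,550,000 (F) > …
Highest eligible bid: B at $81,350,000.
Second-highest bid $61,590,000 is below the reserve $68,160,000, so the reserve binds → payment $68,160,000.

B pays $68,160,000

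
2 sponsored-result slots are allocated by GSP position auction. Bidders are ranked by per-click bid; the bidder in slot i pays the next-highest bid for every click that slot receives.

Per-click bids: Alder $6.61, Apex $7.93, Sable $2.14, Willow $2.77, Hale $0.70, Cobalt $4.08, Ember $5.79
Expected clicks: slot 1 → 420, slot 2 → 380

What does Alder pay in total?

Sorting advertisers: $7.93 (Apex) > $6.61 (Alder) > $5.79 (Ember) > …
Alder holds slot 2 → pays next bid $5.79 × 380 clicks = $2200.20.

Alder pays $2200.20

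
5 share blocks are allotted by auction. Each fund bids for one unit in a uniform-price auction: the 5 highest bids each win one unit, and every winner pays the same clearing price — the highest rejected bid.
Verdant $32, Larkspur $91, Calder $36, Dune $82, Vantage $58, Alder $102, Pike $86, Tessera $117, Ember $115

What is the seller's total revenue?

Total revenue: $410

Bids ranked high→low: 117 (Tessera), 115 (Ember), 102 (Alder), 91 (Larkspur), 86 (Pike), 82 (Dune), 58 (Vantage), …
The 5 highest are Tessera, Ember, Alder, Larkspur, Pike.
Clearing price = highest rejected bid = $82.
Total revenue = 5 × $82 = $410.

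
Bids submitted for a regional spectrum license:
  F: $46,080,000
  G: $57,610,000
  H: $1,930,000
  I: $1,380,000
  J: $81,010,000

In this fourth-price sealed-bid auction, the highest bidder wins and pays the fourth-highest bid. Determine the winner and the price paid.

Bids in order: 81,010,000 (J) > 57,610,000 (G) > 46,080,000 (F) > 1,930,000 (H) > 1,380,000 (I)
J wins; payment is bid #4 in the ranking = $1,930,000.

J pays $1,930,000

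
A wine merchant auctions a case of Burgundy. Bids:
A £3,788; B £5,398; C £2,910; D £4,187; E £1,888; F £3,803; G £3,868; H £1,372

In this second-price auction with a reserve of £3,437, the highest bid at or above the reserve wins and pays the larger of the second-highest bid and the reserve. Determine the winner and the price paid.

Second-price auction with a reserve of £3,437: the highest bid at or above the reserve wins and pays the larger of the second-highest bid and the reserve.
Sorting bids: 5,398 (B) > 4,187 (D) > 3,868 (G) > 3,803 (F) > 3,788 (A) > 2,910 (C) > …
B has the top bid at or above the reserve (£5,398).
max(second-highest £4,187, reserve £3,437) = £4,187; the reserve does not bind.

B pays £4,187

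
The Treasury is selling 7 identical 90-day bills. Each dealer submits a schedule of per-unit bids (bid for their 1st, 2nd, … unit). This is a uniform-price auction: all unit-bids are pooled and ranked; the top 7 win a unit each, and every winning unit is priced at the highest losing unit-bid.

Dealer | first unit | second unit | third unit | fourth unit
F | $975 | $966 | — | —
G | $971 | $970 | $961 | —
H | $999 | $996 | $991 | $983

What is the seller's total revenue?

Merging the schedules and taking the best 7: 999 (H-1), 996 (H-2), 991 (H-3), 983 (H-4), 975 (F-1), 971 (G-1), 970 (G-2)
First bid not allocated: $966.
Allocation: F 1, G 2, H 4. Every unit priced at $966.
Revenue = 7 × 966 = $6,762.

Total revenue: $6,762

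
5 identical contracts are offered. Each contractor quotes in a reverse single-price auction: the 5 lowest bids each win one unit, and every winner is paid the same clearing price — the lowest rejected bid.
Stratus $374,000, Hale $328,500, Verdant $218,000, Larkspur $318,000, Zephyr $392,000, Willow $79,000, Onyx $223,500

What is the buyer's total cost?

Ordering the bids: 79,000 (Willow), 218,000 (Verdant), 223,500 (Onyx), 318,000 (Larkspur), 328,500 (Hale), 374,000 (Stratus), 392,000 (Zephyr)
Winners (5 units): Willow, Verdant, Onyx, Larkspur, Hale.
Lowest unsuccessful bid: $374,000 → clearing price.
Total cost = 5 × $374,000 = $1,870,000.

Total cost: $1,870,000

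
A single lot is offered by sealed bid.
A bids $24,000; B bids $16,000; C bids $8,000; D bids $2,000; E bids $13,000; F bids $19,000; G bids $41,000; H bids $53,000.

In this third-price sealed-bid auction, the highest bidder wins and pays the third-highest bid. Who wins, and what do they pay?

Bids in order: 53,000 (H) > 41,000 (G) > 24,000 (A) > 19,000 (F) > 16,000 (B) > 13,000 (E) > …
H is highest; pays the third-highest bid, $24,000.

H pays $24,000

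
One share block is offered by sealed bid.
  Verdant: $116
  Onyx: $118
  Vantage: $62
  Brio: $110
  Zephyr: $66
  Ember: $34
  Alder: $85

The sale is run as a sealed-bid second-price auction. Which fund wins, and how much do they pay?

Onyx pays $116

Sealed-bid second-price auction: the highest bidder wins and pays the second-highest bid.
Bids ranked: 118 (Onyx) > 116 (Verdant) > 110 (Brio) > 85 (Alder) > 66 (Zephyr) > 62 (Vantage) > …
Onyx is highest; pays the second-highest bid, $116.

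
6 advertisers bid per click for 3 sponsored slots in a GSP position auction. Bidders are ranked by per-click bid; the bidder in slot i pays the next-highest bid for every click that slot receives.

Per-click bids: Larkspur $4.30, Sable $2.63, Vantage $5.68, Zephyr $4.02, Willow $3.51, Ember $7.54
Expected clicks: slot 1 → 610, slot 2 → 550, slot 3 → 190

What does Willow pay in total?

Willow pays $0.00

Ranked by bid: $7.54 (Ember) > $5.68 (Vantage) > $4.30 (Larkspur) > $4.02 (Zephyr) > …
Willow ranks below slot 3 → no slot, pays nothing.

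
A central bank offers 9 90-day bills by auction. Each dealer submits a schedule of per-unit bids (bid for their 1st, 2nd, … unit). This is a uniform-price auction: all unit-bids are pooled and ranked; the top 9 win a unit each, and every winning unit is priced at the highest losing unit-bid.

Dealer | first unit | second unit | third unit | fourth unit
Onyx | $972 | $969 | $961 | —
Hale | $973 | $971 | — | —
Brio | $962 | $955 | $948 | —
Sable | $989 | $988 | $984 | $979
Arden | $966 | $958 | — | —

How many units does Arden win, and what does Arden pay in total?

Arden: 1 unit, pays $962

Merging the schedules and taking the best 9: 989 (Sable-1), 988 (Sable-2), 984 (Sable-3), 979 (Sable-4), 973 (Hale-1), 972 (Onyx-1), 971 (Hale-2), 969 (Onyx-2), 966 (Arden-1)
Highest rejected unit-bid = $962.
Arden wins 1 unit(s) at $962 each.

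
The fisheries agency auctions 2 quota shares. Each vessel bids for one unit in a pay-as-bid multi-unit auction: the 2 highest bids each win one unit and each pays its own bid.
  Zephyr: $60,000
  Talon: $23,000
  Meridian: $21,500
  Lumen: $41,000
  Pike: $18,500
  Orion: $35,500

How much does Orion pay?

Bids ranked high→low: 60,000 (Zephyr), 41,000 (Lumen), 35,500 (Orion), 23,000 (Talon), …
Top 2: Zephyr, Lumen.
Orion does not win → $0.

Orion pays $0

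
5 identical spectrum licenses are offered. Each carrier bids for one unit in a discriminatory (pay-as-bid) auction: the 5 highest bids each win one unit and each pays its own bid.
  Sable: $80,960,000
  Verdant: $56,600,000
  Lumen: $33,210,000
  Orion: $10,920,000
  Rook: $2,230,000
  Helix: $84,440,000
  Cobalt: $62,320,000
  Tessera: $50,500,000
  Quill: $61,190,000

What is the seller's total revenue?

Bids ranked high→low: 84,440,000 (Helix), 80,960,000 (Sable), 62,320,000 (Cobalt), 61,190,000 (Quill), 56,600,000 (Verdant), 50,500,000 (Tessera), 33,210,000 (Lumen), …
The 5 highest are Helix, Sable, Cobalt, Quill, Verdant.
Total revenue = 84,440,000 + 80,960,000 + 62,320,000 + 61,190,000 + 56,600,000 = $345,510,000.

Total revenue: $345,510,000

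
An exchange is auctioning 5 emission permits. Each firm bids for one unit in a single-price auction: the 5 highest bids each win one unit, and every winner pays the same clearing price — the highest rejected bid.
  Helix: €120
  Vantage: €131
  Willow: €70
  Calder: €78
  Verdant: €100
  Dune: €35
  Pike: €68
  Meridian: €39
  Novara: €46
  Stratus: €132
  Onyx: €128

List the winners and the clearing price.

Stratus, Vantage, Onyx, Helix, Verdant; each pays €78

Ordering the bids: 132 (Stratus), 131 (Vantage), 128 (Onyx), 120 (Helix), 100 (Verdant), 78 (Calder), 70 (Willow), …
Winners (5 units): Stratus, Vantage, Onyx, Helix, Verdant.
Clearing price = highest rejected bid = €78.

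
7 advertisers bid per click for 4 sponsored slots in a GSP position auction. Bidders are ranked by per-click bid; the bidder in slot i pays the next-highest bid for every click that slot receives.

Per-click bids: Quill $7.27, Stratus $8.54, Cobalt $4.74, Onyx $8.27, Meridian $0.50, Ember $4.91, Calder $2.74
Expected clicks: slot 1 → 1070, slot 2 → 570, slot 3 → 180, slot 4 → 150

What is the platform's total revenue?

Sorting advertisers: $8.54 (Stratus) > $8.27 (Onyx) > $7.27 (Quill) > $4.91 (Ember) > $4.74 (Cobalt) > …
Slot 1: Stratus pays $8.27 × 1070 = $8848.90
Slot 2: Onyx pays $7.27 × 570 = $4143.90
Slot 3: Quill pays $4.91 × 180 = $883.80
Slot 4: Ember pays $4.74 × 150 = $711.00
Total = $14587.60

Total revenue: $14587.60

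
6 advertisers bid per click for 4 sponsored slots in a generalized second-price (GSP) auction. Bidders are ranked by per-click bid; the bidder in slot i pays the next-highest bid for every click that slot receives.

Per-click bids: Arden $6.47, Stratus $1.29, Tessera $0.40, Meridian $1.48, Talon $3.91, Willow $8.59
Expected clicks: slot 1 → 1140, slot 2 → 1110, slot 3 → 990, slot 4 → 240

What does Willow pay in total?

Willow pays $7375.80

Sorting advertisers: $8.59 (Willow) > $6.47 (Arden) > $3.91 (Talon) > $1.48 (Meridian) > $1.29 (Stratus) > …
Willow holds slot 1 → pays next bid $6.47 × 1140 clicks = $7375.80.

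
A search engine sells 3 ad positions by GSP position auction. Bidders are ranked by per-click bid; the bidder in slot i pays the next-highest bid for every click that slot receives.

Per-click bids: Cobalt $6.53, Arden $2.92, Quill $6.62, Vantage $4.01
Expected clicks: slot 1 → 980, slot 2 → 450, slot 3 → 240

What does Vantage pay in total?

Ranked by bid: $6.62 (Quill) > $6.53 (Cobalt) > $4.01 (Vantage) > $2.92 (Arden)
Vantage holds slot 3 → pays next bid $2.92 × 240 clicks = $700.80.

Vantage pays $700.80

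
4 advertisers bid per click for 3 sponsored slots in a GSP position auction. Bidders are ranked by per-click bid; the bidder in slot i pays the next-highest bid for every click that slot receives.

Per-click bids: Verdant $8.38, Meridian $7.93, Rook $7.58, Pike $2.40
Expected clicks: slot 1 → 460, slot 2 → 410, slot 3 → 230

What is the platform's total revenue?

Per-click bids in order: $8.38 (Verdant) > $7.93 (Meridian) > $7.58 (Rook) > $2.40 (Pike)
Slot 1: Verdant pays $7.93 × 460 = $3647.80
Slot 2: Meridian pays $7.58 × 410 = $3107.80
Slot 3: Rook pays $2.40 × 230 = $552.00
Total = $7307.60

Total revenue: $7307.60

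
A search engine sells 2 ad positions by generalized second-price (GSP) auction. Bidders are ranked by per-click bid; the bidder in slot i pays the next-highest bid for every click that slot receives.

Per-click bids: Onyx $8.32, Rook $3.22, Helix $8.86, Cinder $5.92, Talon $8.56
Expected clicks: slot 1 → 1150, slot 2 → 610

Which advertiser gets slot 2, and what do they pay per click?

Talon; $8.32 per click

Ranked by bid: $8.86 (Helix) > $8.56 (Talon) > $8.32 (Onyx) > …
Slot 2 goes to the second-ranked bidder, Talon, who pays the next bid down: $8.32/click.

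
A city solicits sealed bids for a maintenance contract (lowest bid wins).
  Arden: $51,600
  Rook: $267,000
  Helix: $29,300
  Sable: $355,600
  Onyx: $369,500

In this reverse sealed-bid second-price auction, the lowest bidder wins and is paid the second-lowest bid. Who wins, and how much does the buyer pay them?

Helix is paid $51,600

Bids ranked: 29,300 (Helix) < 51,600 (Arden) < 267,000 (Rook) < 355,600 (Sable) < 369,500 (Onyx)
Helix wins with the lowest bid; price is set by the runner-up at $51,600.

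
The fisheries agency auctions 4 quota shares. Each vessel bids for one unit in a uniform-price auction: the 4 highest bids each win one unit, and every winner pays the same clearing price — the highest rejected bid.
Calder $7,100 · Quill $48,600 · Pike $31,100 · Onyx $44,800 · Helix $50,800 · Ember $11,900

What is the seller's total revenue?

Total revenue: $47,600

Ordering the bids: 50,800 (Helix), 48,600 (Quill), 44,800 (Onyx), 31,100 (Pike), 11,900 (Ember), 7,100 (Calder)
The 4 highest are Helix, Quill, Onyx, Pike.
First losing bid is Ember's $11,900, which sets the uniform price.
Total revenue = 4 × $11,900 = $47,600.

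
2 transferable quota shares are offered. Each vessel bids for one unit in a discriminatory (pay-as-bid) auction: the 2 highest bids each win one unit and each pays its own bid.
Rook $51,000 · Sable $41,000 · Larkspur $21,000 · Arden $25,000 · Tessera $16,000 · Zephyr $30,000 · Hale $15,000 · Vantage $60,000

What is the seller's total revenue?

Total revenue: $111,000

Sorting: 60,000 (Vantage), 51,000 (Rook), 41,000 (Sable), 30,000 (Zephyr), …
Top 2: Vantage, Rook.
Total revenue = 60,000 + 51,000 = $111,000.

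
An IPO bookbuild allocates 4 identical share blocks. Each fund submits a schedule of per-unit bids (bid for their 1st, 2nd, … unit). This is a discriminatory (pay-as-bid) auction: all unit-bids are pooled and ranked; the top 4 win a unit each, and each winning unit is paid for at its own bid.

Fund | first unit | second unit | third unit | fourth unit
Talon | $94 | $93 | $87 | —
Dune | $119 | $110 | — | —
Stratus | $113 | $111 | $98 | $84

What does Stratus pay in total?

Merging the schedules and taking the best 4: 119 (Dune-1), 113 (Stratus-1), 111 (Stratus-2), 110 (Dune-2)
Next rejected bid: $98 (not a price — pay-as-bid).
Stratus's winning unit-bids: 113 + 111 = $224.

Stratus pays $224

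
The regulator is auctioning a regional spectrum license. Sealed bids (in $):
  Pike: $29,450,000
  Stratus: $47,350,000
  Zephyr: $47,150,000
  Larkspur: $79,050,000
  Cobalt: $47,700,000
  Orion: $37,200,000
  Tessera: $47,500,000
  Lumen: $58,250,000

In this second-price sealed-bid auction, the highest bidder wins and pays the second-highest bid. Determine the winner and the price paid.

Larkspur pays $58,250,000

Bids in order: 79,050,000 (Larkspur) > 58,250,000 (Lumen) > 47,700,000 (Cobalt) > 47,500,000 (Tessera) > 47,350,000 (Stratus) > 47,150,000 (Zephyr) > …
Larkspur is highest; pays the second-highest bid, $58,250,000.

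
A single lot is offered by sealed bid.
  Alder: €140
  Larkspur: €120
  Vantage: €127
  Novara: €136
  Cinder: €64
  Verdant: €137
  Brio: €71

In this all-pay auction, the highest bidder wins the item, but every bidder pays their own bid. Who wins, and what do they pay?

Alder pays €140

Bids in order: 140 (Alder) > 137 (Verdant) > 136 (Novara) > 127 (Vantage) > 120 (Larkspur) > 71 (Brio) > …
Alder is highest and takes the item; every bidder forfeits their bid.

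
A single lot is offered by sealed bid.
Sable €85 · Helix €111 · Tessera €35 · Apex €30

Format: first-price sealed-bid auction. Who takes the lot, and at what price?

Helix pays €111

First-price sealed-bid auction: the highest bidder wins and pays their own bid.
Bids ranked: 111 (Helix) > 85 (Sable) > 35 (Tessera) > 30 (Apex)
Helix has the highest bid and pays exactly that: €111.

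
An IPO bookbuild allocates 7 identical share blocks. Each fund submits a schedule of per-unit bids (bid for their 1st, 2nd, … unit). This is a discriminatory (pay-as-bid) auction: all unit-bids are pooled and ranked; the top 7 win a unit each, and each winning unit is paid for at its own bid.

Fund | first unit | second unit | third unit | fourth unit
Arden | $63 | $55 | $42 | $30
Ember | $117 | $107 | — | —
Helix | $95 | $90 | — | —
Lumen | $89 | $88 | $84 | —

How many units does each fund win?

Merging the schedules and taking the best 7: 117 (Ember-1), 107 (Ember-2), 95 (Helix-1), 90 (Helix-2), 89 (Lumen-1), 88 (Lumen-2), 84 (Lumen-3)
Next rejected bid: $63 (not a price — pay-as-bid).
Allocation: Ember 2, Helix 2, Lumen 3.

Ember 2, Helix 2, Lumen 3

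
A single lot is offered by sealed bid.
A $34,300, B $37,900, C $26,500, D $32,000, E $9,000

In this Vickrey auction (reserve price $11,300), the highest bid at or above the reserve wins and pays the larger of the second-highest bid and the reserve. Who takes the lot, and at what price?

Vickrey auction (reserve price $11,300): the highest bid at or above the reserve wins and pays the larger of the second-highest bid and the reserve.
Sorting bids: 37,900 (B) > 34,300 (A) > 32,000 (D) > 26,500 (C) > 9,000 (E)
B has the top bid at or above the reserve ($37,900).
Second-highest bid $34,300 exceeds the reserve $11,300 → payment $34,300.

B pays $34,300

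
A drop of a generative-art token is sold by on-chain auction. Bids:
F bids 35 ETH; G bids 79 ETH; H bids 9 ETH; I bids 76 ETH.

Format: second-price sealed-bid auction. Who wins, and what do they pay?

G pays 76 ETH

Rule: the highest bidder wins and pays the second-highest bid.
Bids ranked: 79 (G) > 76 (I) > 35 (F) > 9 (H)
G is highest; pays the second-highest bid, 76 ETH.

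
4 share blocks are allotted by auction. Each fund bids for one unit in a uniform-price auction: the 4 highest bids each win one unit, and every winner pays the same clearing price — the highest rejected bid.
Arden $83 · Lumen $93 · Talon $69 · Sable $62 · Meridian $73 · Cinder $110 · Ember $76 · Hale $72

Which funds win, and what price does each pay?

Sorting: 110 (Cinder), 93 (Lumen), 83 (Arden), 76 (Ember), 73 (Meridian), 72 (Hale), …
Top 4: Cinder, Lumen, Arden, Ember.
First losing bid is Meridian's $73, which sets the uniform price.

Cinder, Lumen, Arden, Ember; each pays $73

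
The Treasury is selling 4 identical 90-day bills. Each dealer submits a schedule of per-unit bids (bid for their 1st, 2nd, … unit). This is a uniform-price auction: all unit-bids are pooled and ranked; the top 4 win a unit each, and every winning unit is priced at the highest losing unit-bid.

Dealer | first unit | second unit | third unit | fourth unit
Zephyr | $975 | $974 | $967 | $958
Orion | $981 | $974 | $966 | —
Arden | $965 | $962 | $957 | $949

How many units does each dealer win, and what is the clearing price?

Pooled unit-bids ranked (top 4): 981 (Orion-1), 975 (Zephyr-1), 974 (Zephyr-2), 974 (Orion-2)
The (k+1)-th unit-bid is $967.
Allocation: Orion 2, Zephyr 2.

Orion 2, Zephyr 2; clearing price $967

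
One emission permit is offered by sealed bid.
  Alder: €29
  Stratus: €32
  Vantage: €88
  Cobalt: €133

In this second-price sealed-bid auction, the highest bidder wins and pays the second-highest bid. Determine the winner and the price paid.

Bids ranked: 133 (Cobalt) > 88 (Vantage) > 32 (Stratus) > 29 (Alder)
Cobalt is highest; pays the second-highest bid, €88.

Cobalt pays €88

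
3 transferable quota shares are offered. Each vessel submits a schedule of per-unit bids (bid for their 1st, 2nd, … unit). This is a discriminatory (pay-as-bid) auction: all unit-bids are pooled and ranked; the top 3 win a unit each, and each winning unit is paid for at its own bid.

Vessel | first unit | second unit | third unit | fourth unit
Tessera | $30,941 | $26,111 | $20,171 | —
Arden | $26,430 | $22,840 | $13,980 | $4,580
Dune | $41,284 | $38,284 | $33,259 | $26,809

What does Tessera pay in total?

All unit-bids, highest first — top 3: 41,284 (Dune-1), 38,284 (Dune-2), 33,259 (Dune-3)
Next rejected bid: $30,941 (not a price — pay-as-bid).
Tessera wins no units.

Tessera pays $0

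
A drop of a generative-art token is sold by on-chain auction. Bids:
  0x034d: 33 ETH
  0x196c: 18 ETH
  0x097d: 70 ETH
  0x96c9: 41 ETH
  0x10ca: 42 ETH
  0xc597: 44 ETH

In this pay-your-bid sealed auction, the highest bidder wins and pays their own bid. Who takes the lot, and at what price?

0x097d pays 70 ETH

Sorting bids: 70 (0x097d) > 44 (0xc597) > 42 (0x10ca) > 41 (0x96c9) > 33 (0x034d) > 18 (0x196c)
0x097d is highest → pays own bid, 70 ETH.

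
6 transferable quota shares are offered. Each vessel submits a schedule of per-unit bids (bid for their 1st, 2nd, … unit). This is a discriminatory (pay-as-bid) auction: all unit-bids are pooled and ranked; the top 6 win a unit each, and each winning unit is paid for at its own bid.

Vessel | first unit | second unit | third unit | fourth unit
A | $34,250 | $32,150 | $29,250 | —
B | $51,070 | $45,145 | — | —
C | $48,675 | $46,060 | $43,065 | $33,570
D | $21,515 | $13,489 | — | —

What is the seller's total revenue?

Total revenue: $268,265

All unit-bids, highest first — top 6: 51,070 (B-1), 48,675 (C-1), 46,060 (C-2), 45,145 (B-2), 43,065 (C-3), 34,250 (A-1)
Next rejected bid: $33,570 (not a price — pay-as-bid).
Each winning unit pays its own bid.
Revenue = 51,070 + 48,675 + 46,060 + 45,145 + 43,065 + 34,250 = $268,265.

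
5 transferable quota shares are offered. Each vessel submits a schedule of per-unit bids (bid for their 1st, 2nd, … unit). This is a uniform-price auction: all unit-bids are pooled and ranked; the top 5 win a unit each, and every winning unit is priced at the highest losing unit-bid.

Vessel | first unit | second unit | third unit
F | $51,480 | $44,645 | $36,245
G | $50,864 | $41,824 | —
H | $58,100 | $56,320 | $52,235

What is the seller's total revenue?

Pooled unit-bids ranked (top 5): 58,100 (H-1), 56,320 (H-2), 52,235 (H-3), 51,480 (F-1), 50,864 (G-1)
The (k+1)-th unit-bid is $44,645.
Allocation: F 1, G 1, H 3. Every unit priced at $44,645.
Revenue = 5 × 44,645 = $223,225.

Total revenue: $223,225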